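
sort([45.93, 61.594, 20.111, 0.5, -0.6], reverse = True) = [61.594, 45.93, 20.111, 0.5, -0.6]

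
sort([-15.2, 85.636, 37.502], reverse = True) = [85.636, 37.502, -15.2]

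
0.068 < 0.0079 False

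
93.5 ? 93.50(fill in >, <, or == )==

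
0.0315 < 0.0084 False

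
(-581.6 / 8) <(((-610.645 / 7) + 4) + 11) True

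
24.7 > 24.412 True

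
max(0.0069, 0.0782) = 0.0782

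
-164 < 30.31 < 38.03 True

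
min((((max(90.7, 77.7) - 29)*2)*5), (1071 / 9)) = 119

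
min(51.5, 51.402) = 51.402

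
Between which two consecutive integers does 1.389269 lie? 1 and 2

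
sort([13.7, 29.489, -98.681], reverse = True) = [29.489, 13.7, -98.681]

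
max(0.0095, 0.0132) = 0.0132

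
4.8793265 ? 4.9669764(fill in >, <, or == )<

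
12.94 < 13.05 True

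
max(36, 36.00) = 36.00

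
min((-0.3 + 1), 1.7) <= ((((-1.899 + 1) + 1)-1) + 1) False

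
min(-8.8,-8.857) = -8.857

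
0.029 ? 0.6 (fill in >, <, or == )<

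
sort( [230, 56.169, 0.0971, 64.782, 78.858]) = [0.0971, 56.169, 64.782, 78.858, 230]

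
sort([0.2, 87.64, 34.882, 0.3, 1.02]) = [0.2, 0.3, 1.02, 34.882, 87.64]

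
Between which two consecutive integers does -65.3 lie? -66 and -65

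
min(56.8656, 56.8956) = 56.8656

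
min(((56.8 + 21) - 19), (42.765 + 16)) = 58.765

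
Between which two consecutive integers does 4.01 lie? 4 and 5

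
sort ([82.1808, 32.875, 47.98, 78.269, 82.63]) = [32.875, 47.98, 78.269, 82.1808, 82.63]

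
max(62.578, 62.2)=62.578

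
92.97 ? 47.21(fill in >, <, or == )>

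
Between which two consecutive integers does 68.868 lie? 68 and 69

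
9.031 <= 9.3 True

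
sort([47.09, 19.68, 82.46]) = [19.68, 47.09, 82.46]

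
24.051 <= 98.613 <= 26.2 False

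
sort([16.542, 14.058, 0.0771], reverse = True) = [16.542, 14.058, 0.0771]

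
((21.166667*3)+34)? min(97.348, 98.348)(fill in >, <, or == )>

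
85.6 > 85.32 True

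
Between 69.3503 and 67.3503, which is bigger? 69.3503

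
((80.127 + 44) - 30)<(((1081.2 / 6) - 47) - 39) True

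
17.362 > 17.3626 False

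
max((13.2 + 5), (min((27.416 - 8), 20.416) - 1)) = 18.416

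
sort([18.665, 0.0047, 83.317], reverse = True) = [83.317, 18.665, 0.0047]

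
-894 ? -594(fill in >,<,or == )<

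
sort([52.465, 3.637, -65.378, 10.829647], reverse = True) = [52.465, 10.829647, 3.637, -65.378]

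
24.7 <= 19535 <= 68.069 False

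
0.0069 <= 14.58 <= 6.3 False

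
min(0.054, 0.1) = 0.054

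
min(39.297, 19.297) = 19.297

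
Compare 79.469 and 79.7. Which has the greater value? 79.7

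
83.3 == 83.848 False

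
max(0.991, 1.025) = 1.025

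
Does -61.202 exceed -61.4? Yes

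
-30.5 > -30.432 False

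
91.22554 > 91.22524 True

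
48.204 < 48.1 False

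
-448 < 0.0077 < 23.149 True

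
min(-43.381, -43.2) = -43.381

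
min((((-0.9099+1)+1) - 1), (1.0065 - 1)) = 0.0065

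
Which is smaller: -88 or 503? -88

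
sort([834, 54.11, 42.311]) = [42.311, 54.11, 834]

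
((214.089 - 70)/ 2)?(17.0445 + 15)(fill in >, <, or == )>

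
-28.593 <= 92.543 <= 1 False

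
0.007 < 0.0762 True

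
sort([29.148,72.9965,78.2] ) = [29.148,72.9965,78.2]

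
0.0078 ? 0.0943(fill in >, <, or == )<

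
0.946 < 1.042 True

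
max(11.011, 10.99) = 11.011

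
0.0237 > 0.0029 True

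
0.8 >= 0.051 True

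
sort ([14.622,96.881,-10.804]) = [-10.804,14.622,96.881]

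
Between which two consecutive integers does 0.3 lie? 0 and 1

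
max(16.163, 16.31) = 16.31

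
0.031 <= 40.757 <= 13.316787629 False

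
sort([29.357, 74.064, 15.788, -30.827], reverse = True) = [74.064, 29.357, 15.788, -30.827]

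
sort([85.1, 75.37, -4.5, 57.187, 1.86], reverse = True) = [85.1, 75.37, 57.187, 1.86, -4.5]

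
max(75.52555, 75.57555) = 75.57555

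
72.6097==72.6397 False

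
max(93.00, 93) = 93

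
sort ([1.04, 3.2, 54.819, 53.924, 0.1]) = [0.1, 1.04, 3.2, 53.924, 54.819]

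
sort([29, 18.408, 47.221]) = [18.408, 29, 47.221]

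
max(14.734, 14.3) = 14.734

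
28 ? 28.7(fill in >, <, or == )<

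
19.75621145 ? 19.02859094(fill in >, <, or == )>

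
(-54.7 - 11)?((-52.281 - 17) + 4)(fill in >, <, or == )<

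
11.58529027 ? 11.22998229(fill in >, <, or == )>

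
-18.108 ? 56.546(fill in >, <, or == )<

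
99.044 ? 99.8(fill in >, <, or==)<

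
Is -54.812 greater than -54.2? No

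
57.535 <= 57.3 False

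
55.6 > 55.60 False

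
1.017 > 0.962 True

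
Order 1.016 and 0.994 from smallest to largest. 0.994, 1.016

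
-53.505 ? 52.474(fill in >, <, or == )<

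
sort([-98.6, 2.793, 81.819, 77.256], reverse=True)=[81.819, 77.256, 2.793, -98.6]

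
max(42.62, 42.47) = 42.62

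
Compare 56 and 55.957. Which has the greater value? 56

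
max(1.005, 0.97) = 1.005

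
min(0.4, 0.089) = 0.089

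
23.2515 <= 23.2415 False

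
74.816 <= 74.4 False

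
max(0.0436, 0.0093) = 0.0436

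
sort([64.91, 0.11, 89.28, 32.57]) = [0.11, 32.57, 64.91, 89.28]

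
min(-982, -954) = -982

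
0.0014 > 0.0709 False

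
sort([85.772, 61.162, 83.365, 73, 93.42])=[61.162, 73, 83.365, 85.772, 93.42]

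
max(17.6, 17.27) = 17.6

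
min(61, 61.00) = 61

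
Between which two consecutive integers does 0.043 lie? 0 and 1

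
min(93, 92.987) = 92.987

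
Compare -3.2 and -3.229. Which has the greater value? -3.2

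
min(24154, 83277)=24154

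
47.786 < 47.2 False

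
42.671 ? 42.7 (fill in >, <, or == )<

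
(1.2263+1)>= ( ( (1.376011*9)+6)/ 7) False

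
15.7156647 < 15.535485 False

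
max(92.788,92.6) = 92.788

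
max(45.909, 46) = 46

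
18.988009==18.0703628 False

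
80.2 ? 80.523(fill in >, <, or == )<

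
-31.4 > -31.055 False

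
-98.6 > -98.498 False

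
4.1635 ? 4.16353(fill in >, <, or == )<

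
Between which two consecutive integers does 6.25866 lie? 6 and 7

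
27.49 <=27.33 False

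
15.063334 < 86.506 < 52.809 False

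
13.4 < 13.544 True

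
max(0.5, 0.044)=0.5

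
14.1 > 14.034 True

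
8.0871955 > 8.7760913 False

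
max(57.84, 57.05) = 57.84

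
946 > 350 True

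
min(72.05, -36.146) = -36.146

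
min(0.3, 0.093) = 0.093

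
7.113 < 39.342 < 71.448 True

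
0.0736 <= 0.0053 False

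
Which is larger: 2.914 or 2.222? 2.914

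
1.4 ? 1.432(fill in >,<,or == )<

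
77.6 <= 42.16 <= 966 False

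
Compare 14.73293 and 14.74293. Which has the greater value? 14.74293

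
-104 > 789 False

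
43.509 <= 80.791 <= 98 True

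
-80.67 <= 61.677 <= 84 True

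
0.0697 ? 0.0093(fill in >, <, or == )>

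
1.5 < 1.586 True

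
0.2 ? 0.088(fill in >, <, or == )>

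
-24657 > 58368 False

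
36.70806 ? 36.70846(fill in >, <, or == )<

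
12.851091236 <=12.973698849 True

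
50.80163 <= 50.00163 False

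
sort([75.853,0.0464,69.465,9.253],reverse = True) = [75.853,69.465,9.253,0.0464]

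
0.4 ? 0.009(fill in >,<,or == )>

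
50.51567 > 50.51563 True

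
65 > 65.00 False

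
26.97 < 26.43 False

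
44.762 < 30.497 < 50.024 False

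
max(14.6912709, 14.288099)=14.6912709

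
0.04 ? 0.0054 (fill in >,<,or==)>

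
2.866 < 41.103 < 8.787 False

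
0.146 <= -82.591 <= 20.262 False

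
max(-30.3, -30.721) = -30.3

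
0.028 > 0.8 False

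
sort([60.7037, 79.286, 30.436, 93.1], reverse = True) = [93.1, 79.286, 60.7037, 30.436]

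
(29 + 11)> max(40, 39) False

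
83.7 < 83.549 False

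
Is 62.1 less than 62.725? Yes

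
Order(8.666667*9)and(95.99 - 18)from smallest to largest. (95.99 - 18), (8.666667*9)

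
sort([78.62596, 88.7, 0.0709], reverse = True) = [88.7, 78.62596, 0.0709]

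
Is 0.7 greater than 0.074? Yes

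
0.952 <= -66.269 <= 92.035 False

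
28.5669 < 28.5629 False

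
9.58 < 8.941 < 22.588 False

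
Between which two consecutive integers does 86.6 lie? 86 and 87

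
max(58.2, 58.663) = 58.663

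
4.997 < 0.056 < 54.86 False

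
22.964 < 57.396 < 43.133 False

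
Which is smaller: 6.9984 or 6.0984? 6.0984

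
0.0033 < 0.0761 True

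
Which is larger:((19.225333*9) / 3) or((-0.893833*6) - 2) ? ((19.225333*9) / 3)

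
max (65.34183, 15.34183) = 65.34183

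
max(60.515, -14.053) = 60.515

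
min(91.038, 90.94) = 90.94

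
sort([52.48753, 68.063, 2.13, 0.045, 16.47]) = [0.045, 2.13, 16.47, 52.48753, 68.063]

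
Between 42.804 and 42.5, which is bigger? 42.804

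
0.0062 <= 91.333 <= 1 False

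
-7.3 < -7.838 False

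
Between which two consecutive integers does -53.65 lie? -54 and -53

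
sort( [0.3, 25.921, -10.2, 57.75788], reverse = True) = [57.75788, 25.921, 0.3, -10.2]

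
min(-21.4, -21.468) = -21.468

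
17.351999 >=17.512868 False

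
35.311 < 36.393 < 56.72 True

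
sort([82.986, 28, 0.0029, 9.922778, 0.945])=[0.0029, 0.945, 9.922778, 28, 82.986]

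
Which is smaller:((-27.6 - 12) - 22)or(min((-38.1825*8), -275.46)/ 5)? ((-27.6 - 12) - 22)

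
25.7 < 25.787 True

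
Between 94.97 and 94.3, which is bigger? 94.97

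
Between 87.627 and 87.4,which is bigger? 87.627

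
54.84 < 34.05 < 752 False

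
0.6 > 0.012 True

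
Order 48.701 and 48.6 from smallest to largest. 48.6, 48.701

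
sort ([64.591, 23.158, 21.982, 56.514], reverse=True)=[64.591, 56.514, 23.158, 21.982]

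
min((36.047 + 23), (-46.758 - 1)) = -47.758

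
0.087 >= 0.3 False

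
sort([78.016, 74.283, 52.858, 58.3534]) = [52.858, 58.3534, 74.283, 78.016]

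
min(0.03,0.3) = 0.03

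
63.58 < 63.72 True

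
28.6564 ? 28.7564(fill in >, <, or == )<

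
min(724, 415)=415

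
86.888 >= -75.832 True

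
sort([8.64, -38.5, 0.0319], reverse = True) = [8.64, 0.0319, -38.5]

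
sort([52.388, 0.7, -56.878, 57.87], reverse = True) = [57.87, 52.388, 0.7, -56.878]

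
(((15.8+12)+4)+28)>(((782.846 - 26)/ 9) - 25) True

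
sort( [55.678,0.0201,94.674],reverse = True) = [94.674,55.678,0.0201]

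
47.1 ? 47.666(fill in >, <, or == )<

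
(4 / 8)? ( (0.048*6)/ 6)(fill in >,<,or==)>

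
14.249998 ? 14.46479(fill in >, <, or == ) <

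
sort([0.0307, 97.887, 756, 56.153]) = [0.0307, 56.153, 97.887, 756]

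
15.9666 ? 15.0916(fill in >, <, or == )>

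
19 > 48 False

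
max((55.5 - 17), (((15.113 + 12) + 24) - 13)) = 38.5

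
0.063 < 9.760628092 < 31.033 True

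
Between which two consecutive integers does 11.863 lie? 11 and 12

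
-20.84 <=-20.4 True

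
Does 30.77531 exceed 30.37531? Yes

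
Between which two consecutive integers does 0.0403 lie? 0 and 1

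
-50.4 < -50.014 True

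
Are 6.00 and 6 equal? Yes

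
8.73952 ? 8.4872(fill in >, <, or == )>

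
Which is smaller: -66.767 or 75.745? -66.767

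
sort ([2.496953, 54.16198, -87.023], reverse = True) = [54.16198, 2.496953, -87.023]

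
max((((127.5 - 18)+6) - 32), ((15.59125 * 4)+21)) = 83.5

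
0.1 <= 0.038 False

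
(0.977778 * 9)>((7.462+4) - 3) True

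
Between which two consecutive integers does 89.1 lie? 89 and 90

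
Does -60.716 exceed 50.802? No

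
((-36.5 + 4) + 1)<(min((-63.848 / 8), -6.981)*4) False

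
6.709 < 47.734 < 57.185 True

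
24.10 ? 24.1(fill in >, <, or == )==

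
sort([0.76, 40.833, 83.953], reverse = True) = [83.953, 40.833, 0.76]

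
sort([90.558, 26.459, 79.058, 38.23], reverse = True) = [90.558, 79.058, 38.23, 26.459]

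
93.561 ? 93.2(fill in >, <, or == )>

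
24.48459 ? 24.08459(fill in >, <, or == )>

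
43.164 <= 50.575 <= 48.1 False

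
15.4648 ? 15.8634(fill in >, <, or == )<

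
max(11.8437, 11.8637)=11.8637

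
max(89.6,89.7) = 89.7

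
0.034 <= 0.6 True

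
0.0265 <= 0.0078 False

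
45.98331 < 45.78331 False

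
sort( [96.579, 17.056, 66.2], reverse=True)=[96.579, 66.2, 17.056]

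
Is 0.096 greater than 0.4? No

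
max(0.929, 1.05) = 1.05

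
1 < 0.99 False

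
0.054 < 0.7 True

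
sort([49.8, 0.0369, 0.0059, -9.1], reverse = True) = [49.8, 0.0369, 0.0059, -9.1]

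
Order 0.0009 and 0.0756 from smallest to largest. 0.0009, 0.0756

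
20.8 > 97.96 False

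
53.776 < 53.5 False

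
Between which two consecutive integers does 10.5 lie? 10 and 11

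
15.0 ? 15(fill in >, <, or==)==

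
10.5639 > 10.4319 True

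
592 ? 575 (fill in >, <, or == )>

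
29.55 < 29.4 False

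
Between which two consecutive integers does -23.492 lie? -24 and -23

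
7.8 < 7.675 False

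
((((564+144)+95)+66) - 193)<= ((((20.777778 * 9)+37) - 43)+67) False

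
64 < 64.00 False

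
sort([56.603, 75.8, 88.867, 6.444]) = [6.444, 56.603, 75.8, 88.867]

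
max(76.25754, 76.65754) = 76.65754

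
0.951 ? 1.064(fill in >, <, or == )<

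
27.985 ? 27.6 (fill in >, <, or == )>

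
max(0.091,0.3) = 0.3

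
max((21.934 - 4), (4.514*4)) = 18.056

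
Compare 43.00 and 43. They are equal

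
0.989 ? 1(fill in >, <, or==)<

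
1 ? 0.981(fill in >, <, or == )>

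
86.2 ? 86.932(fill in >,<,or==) <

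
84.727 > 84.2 True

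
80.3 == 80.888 False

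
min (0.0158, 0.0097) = 0.0097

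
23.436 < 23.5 True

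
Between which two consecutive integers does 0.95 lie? 0 and 1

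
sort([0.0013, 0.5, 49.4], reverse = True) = [49.4, 0.5, 0.0013]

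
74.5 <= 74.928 True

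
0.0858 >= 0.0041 True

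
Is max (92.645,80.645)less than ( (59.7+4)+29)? Yes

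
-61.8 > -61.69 False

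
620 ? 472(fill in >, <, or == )>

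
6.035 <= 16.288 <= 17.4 True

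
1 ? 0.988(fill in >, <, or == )>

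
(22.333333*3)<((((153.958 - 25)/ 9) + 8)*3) False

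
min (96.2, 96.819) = 96.2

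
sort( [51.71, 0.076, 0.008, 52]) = [0.008, 0.076, 51.71, 52]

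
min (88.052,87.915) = 87.915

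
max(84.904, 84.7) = 84.904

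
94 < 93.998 False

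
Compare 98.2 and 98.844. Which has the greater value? 98.844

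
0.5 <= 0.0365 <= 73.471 False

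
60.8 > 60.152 True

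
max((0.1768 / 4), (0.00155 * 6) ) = 0.0442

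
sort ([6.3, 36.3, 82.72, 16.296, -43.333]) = [-43.333, 6.3, 16.296, 36.3, 82.72]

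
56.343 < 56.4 True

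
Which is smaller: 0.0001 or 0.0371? 0.0001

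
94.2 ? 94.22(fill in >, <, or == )<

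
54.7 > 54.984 False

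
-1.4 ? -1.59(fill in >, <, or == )>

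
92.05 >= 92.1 False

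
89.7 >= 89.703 False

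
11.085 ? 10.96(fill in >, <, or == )>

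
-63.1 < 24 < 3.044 False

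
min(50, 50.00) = 50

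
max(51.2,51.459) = 51.459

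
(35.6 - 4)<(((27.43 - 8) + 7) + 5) False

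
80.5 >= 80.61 False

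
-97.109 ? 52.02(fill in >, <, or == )<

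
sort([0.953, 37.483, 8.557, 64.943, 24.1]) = [0.953, 8.557, 24.1, 37.483, 64.943]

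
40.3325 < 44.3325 True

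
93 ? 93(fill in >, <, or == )==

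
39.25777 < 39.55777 True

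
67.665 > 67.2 True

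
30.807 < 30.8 False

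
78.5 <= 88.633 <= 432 True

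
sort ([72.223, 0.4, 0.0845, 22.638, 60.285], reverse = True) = [72.223, 60.285, 22.638, 0.4, 0.0845]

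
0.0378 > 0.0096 True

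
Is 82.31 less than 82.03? No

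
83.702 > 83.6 True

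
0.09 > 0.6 False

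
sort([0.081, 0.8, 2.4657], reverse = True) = [2.4657, 0.8, 0.081]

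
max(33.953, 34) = 34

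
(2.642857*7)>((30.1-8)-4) True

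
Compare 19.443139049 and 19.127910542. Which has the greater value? 19.443139049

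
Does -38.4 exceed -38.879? Yes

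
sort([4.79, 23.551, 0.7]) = [0.7, 4.79, 23.551]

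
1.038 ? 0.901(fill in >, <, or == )>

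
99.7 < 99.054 False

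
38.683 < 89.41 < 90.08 True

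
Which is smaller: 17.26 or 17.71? 17.26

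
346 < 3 False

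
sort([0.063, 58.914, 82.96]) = [0.063, 58.914, 82.96]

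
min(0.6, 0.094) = 0.094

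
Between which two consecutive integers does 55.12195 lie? 55 and 56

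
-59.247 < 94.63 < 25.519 False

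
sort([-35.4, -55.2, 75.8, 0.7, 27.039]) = [-55.2, -35.4, 0.7, 27.039, 75.8]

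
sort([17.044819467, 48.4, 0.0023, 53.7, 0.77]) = [0.0023, 0.77, 17.044819467, 48.4, 53.7]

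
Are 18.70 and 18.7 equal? Yes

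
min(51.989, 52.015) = 51.989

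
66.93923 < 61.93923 False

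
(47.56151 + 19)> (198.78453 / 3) True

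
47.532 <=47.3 False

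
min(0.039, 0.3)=0.039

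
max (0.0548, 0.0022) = 0.0548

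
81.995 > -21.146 True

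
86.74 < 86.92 True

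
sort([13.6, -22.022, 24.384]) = [-22.022, 13.6, 24.384]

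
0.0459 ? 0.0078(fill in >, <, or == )>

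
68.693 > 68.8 False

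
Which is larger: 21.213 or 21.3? 21.3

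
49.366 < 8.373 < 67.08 False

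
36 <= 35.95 False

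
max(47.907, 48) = 48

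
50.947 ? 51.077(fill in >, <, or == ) <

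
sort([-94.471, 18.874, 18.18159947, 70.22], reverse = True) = [70.22, 18.874, 18.18159947, -94.471]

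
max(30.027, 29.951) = 30.027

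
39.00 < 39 False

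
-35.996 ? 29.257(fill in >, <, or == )<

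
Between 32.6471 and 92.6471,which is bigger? 92.6471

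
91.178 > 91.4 False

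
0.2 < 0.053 False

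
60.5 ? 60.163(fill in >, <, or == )>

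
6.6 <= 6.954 True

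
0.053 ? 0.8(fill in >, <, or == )<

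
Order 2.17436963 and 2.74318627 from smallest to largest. 2.17436963, 2.74318627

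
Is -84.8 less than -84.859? No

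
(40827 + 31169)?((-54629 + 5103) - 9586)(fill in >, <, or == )>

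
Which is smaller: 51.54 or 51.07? 51.07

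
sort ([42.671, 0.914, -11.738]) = [-11.738, 0.914, 42.671]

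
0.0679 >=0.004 True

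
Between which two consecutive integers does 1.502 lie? 1 and 2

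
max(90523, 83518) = 90523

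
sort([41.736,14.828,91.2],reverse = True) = [91.2,41.736,14.828]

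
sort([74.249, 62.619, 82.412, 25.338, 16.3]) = [16.3, 25.338, 62.619, 74.249, 82.412]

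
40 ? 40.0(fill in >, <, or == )==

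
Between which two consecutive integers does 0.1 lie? 0 and 1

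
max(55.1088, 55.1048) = 55.1088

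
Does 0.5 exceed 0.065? Yes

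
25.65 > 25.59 True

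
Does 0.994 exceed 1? No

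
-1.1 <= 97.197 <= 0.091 False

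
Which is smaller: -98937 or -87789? -98937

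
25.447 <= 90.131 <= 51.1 False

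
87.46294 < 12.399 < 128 False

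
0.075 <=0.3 True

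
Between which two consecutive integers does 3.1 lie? 3 and 4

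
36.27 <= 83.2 True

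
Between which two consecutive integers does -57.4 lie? -58 and -57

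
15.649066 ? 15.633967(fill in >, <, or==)>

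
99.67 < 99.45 False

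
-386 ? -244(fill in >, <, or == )<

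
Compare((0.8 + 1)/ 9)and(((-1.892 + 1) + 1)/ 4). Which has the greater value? ((0.8 + 1)/ 9)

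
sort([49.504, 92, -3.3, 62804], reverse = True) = [62804, 92, 49.504, -3.3]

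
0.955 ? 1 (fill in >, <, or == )<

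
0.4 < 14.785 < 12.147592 False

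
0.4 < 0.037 False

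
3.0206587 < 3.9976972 True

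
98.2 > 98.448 False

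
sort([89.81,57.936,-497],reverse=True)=[89.81,57.936,-497]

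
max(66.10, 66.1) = 66.1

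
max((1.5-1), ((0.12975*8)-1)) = 0.5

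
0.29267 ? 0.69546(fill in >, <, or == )<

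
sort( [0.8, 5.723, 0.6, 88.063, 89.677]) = [0.6, 0.8, 5.723, 88.063, 89.677]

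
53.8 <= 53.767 False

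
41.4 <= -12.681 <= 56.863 False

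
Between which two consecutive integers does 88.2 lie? 88 and 89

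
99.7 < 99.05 False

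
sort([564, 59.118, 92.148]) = [59.118, 92.148, 564]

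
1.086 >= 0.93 True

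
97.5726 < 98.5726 True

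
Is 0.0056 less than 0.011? Yes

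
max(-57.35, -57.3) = -57.3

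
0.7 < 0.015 False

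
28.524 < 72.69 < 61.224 False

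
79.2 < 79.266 True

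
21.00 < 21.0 False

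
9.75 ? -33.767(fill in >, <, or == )>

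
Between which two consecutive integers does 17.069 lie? 17 and 18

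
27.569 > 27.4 True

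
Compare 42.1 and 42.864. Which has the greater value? 42.864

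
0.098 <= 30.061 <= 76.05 True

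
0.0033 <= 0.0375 True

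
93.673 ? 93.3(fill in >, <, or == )>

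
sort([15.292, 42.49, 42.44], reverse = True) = [42.49, 42.44, 15.292]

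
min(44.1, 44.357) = 44.1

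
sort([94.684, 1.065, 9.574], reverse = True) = [94.684, 9.574, 1.065]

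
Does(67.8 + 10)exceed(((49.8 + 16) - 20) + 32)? No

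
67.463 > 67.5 False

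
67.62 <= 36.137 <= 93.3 False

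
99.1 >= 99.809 False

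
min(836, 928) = 836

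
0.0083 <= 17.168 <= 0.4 False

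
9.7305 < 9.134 False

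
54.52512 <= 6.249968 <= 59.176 False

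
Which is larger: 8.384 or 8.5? 8.5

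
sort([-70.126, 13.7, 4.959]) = [-70.126, 4.959, 13.7]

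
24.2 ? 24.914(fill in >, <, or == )<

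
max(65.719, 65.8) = 65.8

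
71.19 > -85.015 True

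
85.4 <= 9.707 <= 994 False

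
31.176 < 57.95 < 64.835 True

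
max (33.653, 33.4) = 33.653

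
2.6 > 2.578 True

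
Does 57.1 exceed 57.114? No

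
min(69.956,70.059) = 69.956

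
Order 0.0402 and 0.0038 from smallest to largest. 0.0038, 0.0402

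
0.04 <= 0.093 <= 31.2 True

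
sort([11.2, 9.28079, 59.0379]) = [9.28079, 11.2, 59.0379]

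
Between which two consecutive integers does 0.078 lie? 0 and 1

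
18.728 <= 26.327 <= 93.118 True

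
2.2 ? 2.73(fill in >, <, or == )<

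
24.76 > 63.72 False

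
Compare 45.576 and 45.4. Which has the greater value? 45.576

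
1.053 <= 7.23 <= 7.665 True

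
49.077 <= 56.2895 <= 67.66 True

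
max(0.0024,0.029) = 0.029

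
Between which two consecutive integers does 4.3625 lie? 4 and 5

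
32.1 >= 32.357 False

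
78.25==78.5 False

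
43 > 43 False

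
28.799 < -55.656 False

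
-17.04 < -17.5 False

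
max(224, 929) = 929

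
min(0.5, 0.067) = 0.067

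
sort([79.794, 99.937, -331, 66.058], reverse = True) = [99.937, 79.794, 66.058, -331]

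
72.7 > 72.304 True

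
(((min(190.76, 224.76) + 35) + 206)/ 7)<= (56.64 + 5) False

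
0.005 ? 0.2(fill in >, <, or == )<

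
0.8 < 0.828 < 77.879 True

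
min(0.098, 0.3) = 0.098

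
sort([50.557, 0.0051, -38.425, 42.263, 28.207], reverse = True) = [50.557, 42.263, 28.207, 0.0051, -38.425]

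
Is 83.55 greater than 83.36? Yes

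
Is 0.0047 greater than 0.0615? No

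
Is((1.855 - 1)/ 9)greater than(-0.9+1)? No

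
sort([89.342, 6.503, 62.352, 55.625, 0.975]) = [0.975, 6.503, 55.625, 62.352, 89.342]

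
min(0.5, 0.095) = 0.095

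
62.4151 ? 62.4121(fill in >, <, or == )>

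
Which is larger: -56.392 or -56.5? -56.392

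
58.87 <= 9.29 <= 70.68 False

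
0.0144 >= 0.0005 True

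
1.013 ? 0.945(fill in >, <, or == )>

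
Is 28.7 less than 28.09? No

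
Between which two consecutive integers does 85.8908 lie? 85 and 86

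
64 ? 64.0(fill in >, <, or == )==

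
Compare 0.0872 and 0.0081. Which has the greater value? 0.0872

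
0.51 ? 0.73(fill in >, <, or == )<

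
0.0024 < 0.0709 True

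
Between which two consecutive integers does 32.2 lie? 32 and 33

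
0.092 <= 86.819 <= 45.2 False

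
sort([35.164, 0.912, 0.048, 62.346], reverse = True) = [62.346, 35.164, 0.912, 0.048]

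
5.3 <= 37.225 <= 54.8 True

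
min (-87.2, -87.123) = -87.2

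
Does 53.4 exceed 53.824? No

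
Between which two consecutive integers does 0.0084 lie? 0 and 1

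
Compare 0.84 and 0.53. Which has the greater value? 0.84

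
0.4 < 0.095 False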